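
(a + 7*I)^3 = a^3 + 21*I*a^2 - 147*a - 343*I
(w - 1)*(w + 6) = w^2 + 5*w - 6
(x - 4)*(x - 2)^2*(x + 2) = x^4 - 6*x^3 + 4*x^2 + 24*x - 32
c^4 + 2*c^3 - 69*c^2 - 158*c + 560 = (c - 8)*(c - 2)*(c + 5)*(c + 7)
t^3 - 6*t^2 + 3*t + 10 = (t - 5)*(t - 2)*(t + 1)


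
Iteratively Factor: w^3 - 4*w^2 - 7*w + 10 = (w + 2)*(w^2 - 6*w + 5) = (w - 5)*(w + 2)*(w - 1)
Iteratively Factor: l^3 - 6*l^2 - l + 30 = (l + 2)*(l^2 - 8*l + 15) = (l - 5)*(l + 2)*(l - 3)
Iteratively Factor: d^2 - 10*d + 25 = (d - 5)*(d - 5)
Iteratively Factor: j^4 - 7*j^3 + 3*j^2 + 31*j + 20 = (j + 1)*(j^3 - 8*j^2 + 11*j + 20) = (j + 1)^2*(j^2 - 9*j + 20) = (j - 4)*(j + 1)^2*(j - 5)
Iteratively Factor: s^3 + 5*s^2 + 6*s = (s)*(s^2 + 5*s + 6) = s*(s + 3)*(s + 2)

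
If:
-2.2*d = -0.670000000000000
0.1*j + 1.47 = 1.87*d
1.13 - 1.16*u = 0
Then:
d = 0.30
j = -9.00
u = 0.97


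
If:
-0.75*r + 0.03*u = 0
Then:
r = 0.04*u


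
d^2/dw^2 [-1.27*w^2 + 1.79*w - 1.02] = -2.54000000000000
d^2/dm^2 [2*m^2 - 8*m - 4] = 4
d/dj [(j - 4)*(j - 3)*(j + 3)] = 3*j^2 - 8*j - 9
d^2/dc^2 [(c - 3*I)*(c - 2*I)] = 2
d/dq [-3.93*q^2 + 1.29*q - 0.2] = 1.29 - 7.86*q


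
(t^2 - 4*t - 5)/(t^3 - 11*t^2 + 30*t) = (t + 1)/(t*(t - 6))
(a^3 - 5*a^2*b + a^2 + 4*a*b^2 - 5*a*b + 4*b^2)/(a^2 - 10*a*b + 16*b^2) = (a^3 - 5*a^2*b + a^2 + 4*a*b^2 - 5*a*b + 4*b^2)/(a^2 - 10*a*b + 16*b^2)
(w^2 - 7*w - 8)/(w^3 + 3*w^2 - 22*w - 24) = (w - 8)/(w^2 + 2*w - 24)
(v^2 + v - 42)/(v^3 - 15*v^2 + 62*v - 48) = (v + 7)/(v^2 - 9*v + 8)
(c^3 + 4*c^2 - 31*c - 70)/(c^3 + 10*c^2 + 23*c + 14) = (c - 5)/(c + 1)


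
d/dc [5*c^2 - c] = 10*c - 1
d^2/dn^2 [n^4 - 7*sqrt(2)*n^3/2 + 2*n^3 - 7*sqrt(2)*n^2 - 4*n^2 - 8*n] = 12*n^2 - 21*sqrt(2)*n + 12*n - 14*sqrt(2) - 8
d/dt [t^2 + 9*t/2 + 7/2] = 2*t + 9/2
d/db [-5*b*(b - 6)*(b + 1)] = -15*b^2 + 50*b + 30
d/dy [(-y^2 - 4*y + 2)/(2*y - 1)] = 2*y*(1 - y)/(4*y^2 - 4*y + 1)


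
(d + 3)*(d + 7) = d^2 + 10*d + 21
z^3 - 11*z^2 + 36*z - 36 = (z - 6)*(z - 3)*(z - 2)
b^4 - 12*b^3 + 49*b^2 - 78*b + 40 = (b - 5)*(b - 4)*(b - 2)*(b - 1)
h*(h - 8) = h^2 - 8*h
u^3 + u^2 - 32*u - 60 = (u - 6)*(u + 2)*(u + 5)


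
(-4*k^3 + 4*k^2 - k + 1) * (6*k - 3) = -24*k^4 + 36*k^3 - 18*k^2 + 9*k - 3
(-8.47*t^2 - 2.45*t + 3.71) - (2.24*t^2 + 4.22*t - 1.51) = -10.71*t^2 - 6.67*t + 5.22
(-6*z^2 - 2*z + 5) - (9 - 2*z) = -6*z^2 - 4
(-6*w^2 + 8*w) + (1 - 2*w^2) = -8*w^2 + 8*w + 1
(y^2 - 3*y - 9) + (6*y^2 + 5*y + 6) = 7*y^2 + 2*y - 3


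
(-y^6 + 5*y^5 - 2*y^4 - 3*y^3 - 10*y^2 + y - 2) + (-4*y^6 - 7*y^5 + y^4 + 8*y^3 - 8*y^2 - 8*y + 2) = -5*y^6 - 2*y^5 - y^4 + 5*y^3 - 18*y^2 - 7*y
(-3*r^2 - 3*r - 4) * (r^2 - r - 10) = -3*r^4 + 29*r^2 + 34*r + 40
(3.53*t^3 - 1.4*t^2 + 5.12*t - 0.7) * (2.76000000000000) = 9.7428*t^3 - 3.864*t^2 + 14.1312*t - 1.932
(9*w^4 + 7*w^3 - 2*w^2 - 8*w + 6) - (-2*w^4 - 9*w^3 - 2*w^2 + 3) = 11*w^4 + 16*w^3 - 8*w + 3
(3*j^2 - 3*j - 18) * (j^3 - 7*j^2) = 3*j^5 - 24*j^4 + 3*j^3 + 126*j^2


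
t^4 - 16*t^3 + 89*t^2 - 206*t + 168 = (t - 7)*(t - 4)*(t - 3)*(t - 2)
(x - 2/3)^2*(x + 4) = x^3 + 8*x^2/3 - 44*x/9 + 16/9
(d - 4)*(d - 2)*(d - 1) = d^3 - 7*d^2 + 14*d - 8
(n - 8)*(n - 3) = n^2 - 11*n + 24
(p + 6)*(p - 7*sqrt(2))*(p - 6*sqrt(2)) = p^3 - 13*sqrt(2)*p^2 + 6*p^2 - 78*sqrt(2)*p + 84*p + 504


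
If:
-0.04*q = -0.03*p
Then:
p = 1.33333333333333*q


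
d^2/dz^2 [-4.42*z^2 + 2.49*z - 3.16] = -8.84000000000000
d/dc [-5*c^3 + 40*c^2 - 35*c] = -15*c^2 + 80*c - 35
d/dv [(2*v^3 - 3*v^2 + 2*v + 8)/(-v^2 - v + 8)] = (-2*v^4 - 4*v^3 + 53*v^2 - 32*v + 24)/(v^4 + 2*v^3 - 15*v^2 - 16*v + 64)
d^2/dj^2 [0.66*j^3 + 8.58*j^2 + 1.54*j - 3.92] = 3.96*j + 17.16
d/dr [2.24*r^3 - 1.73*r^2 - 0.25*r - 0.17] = 6.72*r^2 - 3.46*r - 0.25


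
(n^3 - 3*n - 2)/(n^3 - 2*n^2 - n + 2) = (n + 1)/(n - 1)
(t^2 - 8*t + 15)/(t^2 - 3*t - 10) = (t - 3)/(t + 2)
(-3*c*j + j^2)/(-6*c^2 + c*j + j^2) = j*(-3*c + j)/(-6*c^2 + c*j + j^2)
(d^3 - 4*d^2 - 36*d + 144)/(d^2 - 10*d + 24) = d + 6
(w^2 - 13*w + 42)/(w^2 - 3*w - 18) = (w - 7)/(w + 3)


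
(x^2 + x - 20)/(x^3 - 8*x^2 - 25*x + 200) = (x - 4)/(x^2 - 13*x + 40)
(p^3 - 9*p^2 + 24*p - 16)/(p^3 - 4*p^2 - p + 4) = (p - 4)/(p + 1)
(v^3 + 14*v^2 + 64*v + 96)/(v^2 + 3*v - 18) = (v^2 + 8*v + 16)/(v - 3)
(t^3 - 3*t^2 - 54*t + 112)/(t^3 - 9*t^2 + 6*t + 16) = (t + 7)/(t + 1)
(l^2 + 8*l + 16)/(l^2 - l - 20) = (l + 4)/(l - 5)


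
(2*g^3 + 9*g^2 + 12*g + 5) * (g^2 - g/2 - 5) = 2*g^5 + 8*g^4 - 5*g^3/2 - 46*g^2 - 125*g/2 - 25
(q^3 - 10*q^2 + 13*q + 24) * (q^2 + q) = q^5 - 9*q^4 + 3*q^3 + 37*q^2 + 24*q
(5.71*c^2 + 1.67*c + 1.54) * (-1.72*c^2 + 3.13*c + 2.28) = -9.8212*c^4 + 14.9999*c^3 + 15.5971*c^2 + 8.6278*c + 3.5112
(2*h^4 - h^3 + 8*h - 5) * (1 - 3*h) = -6*h^5 + 5*h^4 - h^3 - 24*h^2 + 23*h - 5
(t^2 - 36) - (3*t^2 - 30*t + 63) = -2*t^2 + 30*t - 99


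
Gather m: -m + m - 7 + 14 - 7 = 0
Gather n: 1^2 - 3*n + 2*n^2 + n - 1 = 2*n^2 - 2*n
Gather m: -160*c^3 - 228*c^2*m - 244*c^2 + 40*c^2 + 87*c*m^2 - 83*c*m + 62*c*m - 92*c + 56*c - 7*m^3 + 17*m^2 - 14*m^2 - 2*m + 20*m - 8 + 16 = -160*c^3 - 204*c^2 - 36*c - 7*m^3 + m^2*(87*c + 3) + m*(-228*c^2 - 21*c + 18) + 8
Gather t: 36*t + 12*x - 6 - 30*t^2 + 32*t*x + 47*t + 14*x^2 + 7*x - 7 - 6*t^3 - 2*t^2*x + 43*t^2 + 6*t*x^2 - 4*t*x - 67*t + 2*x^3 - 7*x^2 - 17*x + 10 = -6*t^3 + t^2*(13 - 2*x) + t*(6*x^2 + 28*x + 16) + 2*x^3 + 7*x^2 + 2*x - 3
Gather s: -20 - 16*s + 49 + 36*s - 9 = 20*s + 20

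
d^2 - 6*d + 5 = (d - 5)*(d - 1)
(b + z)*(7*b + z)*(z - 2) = 7*b^2*z - 14*b^2 + 8*b*z^2 - 16*b*z + z^3 - 2*z^2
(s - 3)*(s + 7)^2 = s^3 + 11*s^2 + 7*s - 147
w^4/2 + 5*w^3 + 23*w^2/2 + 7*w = w*(w/2 + 1)*(w + 1)*(w + 7)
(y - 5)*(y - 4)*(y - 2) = y^3 - 11*y^2 + 38*y - 40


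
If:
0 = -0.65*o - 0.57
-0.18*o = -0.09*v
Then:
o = -0.88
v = -1.75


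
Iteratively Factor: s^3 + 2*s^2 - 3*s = (s)*(s^2 + 2*s - 3) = s*(s + 3)*(s - 1)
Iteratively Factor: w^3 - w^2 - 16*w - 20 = (w - 5)*(w^2 + 4*w + 4) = (w - 5)*(w + 2)*(w + 2)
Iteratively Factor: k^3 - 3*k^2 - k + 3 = (k - 3)*(k^2 - 1) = (k - 3)*(k - 1)*(k + 1)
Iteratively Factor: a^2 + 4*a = (a)*(a + 4)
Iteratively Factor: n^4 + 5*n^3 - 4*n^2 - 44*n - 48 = (n + 2)*(n^3 + 3*n^2 - 10*n - 24) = (n + 2)*(n + 4)*(n^2 - n - 6) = (n - 3)*(n + 2)*(n + 4)*(n + 2)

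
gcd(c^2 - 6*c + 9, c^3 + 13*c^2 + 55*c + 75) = 1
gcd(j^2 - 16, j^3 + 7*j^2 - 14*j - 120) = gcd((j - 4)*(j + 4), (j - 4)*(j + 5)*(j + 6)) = j - 4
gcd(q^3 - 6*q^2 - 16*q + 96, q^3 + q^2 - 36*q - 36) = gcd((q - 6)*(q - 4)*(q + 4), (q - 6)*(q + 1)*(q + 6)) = q - 6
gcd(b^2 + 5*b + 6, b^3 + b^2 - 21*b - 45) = b + 3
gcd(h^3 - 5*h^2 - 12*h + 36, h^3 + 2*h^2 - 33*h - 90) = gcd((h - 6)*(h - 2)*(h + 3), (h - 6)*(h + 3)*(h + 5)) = h^2 - 3*h - 18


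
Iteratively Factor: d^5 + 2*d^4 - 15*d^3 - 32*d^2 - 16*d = (d + 1)*(d^4 + d^3 - 16*d^2 - 16*d) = (d + 1)^2*(d^3 - 16*d) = d*(d + 1)^2*(d^2 - 16) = d*(d - 4)*(d + 1)^2*(d + 4)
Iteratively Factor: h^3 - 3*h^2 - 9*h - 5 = (h + 1)*(h^2 - 4*h - 5) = (h + 1)^2*(h - 5)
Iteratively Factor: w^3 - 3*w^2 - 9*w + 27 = (w - 3)*(w^2 - 9) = (w - 3)^2*(w + 3)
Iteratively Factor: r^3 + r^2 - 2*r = (r)*(r^2 + r - 2) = r*(r - 1)*(r + 2)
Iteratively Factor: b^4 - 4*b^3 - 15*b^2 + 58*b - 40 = (b - 1)*(b^3 - 3*b^2 - 18*b + 40) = (b - 2)*(b - 1)*(b^2 - b - 20) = (b - 2)*(b - 1)*(b + 4)*(b - 5)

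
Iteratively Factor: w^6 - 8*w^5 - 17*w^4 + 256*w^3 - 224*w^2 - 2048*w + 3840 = (w - 4)*(w^5 - 4*w^4 - 33*w^3 + 124*w^2 + 272*w - 960) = (w - 4)^2*(w^4 - 33*w^2 - 8*w + 240) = (w - 4)^2*(w + 4)*(w^3 - 4*w^2 - 17*w + 60) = (w - 4)^2*(w - 3)*(w + 4)*(w^2 - w - 20) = (w - 5)*(w - 4)^2*(w - 3)*(w + 4)*(w + 4)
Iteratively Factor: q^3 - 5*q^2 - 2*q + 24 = (q - 3)*(q^2 - 2*q - 8) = (q - 3)*(q + 2)*(q - 4)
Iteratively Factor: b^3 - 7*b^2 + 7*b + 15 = (b - 5)*(b^2 - 2*b - 3) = (b - 5)*(b + 1)*(b - 3)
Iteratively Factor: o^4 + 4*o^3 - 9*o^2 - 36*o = (o + 4)*(o^3 - 9*o) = (o - 3)*(o + 4)*(o^2 + 3*o) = (o - 3)*(o + 3)*(o + 4)*(o)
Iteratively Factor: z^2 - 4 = (z + 2)*(z - 2)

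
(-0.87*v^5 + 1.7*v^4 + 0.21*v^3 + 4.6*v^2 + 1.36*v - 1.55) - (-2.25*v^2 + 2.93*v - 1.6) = -0.87*v^5 + 1.7*v^4 + 0.21*v^3 + 6.85*v^2 - 1.57*v + 0.05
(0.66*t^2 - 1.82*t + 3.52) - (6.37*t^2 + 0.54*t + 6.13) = -5.71*t^2 - 2.36*t - 2.61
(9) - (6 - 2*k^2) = 2*k^2 + 3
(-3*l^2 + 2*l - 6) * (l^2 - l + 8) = -3*l^4 + 5*l^3 - 32*l^2 + 22*l - 48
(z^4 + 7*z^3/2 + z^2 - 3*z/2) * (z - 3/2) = z^5 + 2*z^4 - 17*z^3/4 - 3*z^2 + 9*z/4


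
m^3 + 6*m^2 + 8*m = m*(m + 2)*(m + 4)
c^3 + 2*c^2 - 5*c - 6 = (c - 2)*(c + 1)*(c + 3)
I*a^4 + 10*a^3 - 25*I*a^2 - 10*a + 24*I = (a - 1)*(a - 6*I)*(a - 4*I)*(I*a + I)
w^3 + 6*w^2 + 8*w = w*(w + 2)*(w + 4)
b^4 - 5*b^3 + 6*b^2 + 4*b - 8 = (b - 2)^3*(b + 1)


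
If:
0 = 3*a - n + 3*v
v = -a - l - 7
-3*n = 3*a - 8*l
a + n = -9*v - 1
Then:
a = -655/172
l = -753/172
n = -1353/172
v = 51/43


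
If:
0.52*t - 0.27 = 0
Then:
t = 0.52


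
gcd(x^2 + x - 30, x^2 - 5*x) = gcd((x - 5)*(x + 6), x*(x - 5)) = x - 5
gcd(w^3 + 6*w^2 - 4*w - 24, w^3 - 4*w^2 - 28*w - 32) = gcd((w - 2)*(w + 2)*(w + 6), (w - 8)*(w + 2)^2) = w + 2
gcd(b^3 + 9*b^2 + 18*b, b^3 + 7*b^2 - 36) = b^2 + 9*b + 18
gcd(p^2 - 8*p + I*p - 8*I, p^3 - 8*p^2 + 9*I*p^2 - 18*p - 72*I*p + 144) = p - 8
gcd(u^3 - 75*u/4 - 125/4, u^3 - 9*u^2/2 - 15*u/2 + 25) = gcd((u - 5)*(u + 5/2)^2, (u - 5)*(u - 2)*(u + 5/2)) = u^2 - 5*u/2 - 25/2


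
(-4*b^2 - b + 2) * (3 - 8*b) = 32*b^3 - 4*b^2 - 19*b + 6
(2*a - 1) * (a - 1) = 2*a^2 - 3*a + 1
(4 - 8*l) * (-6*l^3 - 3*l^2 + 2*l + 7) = 48*l^4 - 28*l^2 - 48*l + 28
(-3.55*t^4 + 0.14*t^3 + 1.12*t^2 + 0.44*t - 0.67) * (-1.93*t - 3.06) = 6.8515*t^5 + 10.5928*t^4 - 2.59*t^3 - 4.2764*t^2 - 0.0532999999999999*t + 2.0502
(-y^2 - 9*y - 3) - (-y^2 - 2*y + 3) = -7*y - 6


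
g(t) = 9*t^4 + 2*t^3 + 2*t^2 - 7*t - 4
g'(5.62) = 6595.14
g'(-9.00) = -25801.00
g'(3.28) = 1341.02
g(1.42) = 32.41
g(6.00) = 12122.00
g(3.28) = 1106.82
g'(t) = 36*t^3 + 6*t^2 + 4*t - 7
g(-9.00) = 57812.00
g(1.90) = 120.93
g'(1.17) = 63.55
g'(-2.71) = -690.27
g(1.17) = 10.62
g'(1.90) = 269.18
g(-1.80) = 97.89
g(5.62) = 9353.01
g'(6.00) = 8009.00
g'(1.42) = 113.86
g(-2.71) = 475.28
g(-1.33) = 32.30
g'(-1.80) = -204.71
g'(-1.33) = -86.40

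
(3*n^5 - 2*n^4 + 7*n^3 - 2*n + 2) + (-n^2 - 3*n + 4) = 3*n^5 - 2*n^4 + 7*n^3 - n^2 - 5*n + 6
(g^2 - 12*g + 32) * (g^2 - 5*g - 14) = g^4 - 17*g^3 + 78*g^2 + 8*g - 448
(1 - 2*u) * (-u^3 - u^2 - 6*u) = 2*u^4 + u^3 + 11*u^2 - 6*u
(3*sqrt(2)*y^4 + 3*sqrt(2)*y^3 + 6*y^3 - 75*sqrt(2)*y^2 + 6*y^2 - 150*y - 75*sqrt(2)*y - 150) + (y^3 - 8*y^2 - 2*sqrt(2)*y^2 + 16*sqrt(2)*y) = 3*sqrt(2)*y^4 + 3*sqrt(2)*y^3 + 7*y^3 - 77*sqrt(2)*y^2 - 2*y^2 - 150*y - 59*sqrt(2)*y - 150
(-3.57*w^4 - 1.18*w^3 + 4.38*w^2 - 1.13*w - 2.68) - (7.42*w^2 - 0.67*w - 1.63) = -3.57*w^4 - 1.18*w^3 - 3.04*w^2 - 0.46*w - 1.05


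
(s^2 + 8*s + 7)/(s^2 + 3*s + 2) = (s + 7)/(s + 2)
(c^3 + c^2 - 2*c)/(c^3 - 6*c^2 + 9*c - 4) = c*(c + 2)/(c^2 - 5*c + 4)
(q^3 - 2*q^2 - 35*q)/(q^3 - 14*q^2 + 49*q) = (q + 5)/(q - 7)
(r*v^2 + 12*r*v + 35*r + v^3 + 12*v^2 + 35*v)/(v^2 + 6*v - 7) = (r*v + 5*r + v^2 + 5*v)/(v - 1)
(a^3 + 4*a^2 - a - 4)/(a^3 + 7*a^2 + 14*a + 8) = (a - 1)/(a + 2)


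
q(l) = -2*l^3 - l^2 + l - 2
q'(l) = -6*l^2 - 2*l + 1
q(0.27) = -1.84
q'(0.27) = 0.02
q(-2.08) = 9.59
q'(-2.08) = -20.80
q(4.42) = -189.82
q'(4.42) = -125.06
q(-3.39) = 61.03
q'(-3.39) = -61.17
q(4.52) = -202.60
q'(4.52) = -130.62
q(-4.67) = 175.22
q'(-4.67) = -120.51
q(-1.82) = 4.92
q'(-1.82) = -15.23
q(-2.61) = 24.14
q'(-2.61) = -34.65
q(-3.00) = 40.00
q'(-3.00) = -47.00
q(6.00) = -464.00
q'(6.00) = -227.00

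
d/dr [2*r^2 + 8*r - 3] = 4*r + 8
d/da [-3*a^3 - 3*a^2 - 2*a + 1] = -9*a^2 - 6*a - 2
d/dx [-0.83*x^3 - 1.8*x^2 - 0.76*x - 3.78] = -2.49*x^2 - 3.6*x - 0.76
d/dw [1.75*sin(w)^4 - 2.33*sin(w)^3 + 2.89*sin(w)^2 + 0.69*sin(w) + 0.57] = (7.0*sin(w)^3 - 6.99*sin(w)^2 + 5.78*sin(w) + 0.69)*cos(w)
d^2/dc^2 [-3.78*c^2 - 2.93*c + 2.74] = -7.56000000000000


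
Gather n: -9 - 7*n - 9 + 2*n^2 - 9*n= 2*n^2 - 16*n - 18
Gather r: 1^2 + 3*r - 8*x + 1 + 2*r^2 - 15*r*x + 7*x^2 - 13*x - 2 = 2*r^2 + r*(3 - 15*x) + 7*x^2 - 21*x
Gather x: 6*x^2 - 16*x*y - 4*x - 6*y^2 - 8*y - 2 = 6*x^2 + x*(-16*y - 4) - 6*y^2 - 8*y - 2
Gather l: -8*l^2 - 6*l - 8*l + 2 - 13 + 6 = -8*l^2 - 14*l - 5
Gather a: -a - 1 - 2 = -a - 3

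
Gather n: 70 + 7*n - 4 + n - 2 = 8*n + 64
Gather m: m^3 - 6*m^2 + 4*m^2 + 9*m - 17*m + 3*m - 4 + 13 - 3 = m^3 - 2*m^2 - 5*m + 6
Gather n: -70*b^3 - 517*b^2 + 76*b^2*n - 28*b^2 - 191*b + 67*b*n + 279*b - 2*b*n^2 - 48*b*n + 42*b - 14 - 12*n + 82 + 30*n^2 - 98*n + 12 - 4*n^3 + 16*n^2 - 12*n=-70*b^3 - 545*b^2 + 130*b - 4*n^3 + n^2*(46 - 2*b) + n*(76*b^2 + 19*b - 122) + 80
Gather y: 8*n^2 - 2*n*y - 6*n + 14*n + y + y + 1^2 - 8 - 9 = 8*n^2 + 8*n + y*(2 - 2*n) - 16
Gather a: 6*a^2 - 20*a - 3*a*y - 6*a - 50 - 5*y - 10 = 6*a^2 + a*(-3*y - 26) - 5*y - 60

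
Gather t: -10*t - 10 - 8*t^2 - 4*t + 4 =-8*t^2 - 14*t - 6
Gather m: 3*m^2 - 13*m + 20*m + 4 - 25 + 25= 3*m^2 + 7*m + 4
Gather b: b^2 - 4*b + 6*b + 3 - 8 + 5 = b^2 + 2*b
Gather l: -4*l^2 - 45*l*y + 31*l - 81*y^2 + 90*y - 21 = -4*l^2 + l*(31 - 45*y) - 81*y^2 + 90*y - 21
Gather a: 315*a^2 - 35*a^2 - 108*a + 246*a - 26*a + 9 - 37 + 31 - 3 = 280*a^2 + 112*a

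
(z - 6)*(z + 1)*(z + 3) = z^3 - 2*z^2 - 21*z - 18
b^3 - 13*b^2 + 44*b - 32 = (b - 8)*(b - 4)*(b - 1)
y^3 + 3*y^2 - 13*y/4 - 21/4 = (y - 3/2)*(y + 1)*(y + 7/2)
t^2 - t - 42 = (t - 7)*(t + 6)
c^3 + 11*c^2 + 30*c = c*(c + 5)*(c + 6)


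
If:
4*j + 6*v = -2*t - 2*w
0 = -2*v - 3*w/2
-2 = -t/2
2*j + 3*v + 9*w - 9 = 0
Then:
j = -63/64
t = 4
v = -39/32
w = 13/8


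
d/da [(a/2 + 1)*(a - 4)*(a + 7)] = 3*a^2/2 + 5*a - 11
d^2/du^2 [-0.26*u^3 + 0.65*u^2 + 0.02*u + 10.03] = 1.3 - 1.56*u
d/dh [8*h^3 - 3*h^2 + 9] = 6*h*(4*h - 1)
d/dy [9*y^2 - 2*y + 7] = 18*y - 2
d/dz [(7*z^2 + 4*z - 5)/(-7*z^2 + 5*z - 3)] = (63*z^2 - 112*z + 13)/(49*z^4 - 70*z^3 + 67*z^2 - 30*z + 9)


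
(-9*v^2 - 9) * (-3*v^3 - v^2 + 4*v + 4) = 27*v^5 + 9*v^4 - 9*v^3 - 27*v^2 - 36*v - 36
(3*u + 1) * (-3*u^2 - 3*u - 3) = -9*u^3 - 12*u^2 - 12*u - 3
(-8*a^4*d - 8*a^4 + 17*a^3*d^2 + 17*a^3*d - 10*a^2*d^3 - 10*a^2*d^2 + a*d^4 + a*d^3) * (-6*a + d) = 48*a^5*d + 48*a^5 - 110*a^4*d^2 - 110*a^4*d + 77*a^3*d^3 + 77*a^3*d^2 - 16*a^2*d^4 - 16*a^2*d^3 + a*d^5 + a*d^4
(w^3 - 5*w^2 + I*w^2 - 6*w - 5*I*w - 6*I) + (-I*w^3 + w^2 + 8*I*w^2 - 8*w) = w^3 - I*w^3 - 4*w^2 + 9*I*w^2 - 14*w - 5*I*w - 6*I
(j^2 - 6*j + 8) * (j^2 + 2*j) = j^4 - 4*j^3 - 4*j^2 + 16*j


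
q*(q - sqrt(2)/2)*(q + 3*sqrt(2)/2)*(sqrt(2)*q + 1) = sqrt(2)*q^4 + 3*q^3 - sqrt(2)*q^2/2 - 3*q/2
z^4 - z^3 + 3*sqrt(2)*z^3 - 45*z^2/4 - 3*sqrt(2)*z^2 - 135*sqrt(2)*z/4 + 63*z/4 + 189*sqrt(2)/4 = (z - 3)*(z - 3/2)*(z + 7/2)*(z + 3*sqrt(2))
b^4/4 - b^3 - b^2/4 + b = b*(b/4 + 1/4)*(b - 4)*(b - 1)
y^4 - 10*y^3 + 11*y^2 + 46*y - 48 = (y - 8)*(y - 3)*(y - 1)*(y + 2)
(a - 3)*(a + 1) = a^2 - 2*a - 3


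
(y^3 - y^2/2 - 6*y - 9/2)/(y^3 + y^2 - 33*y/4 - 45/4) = 2*(y + 1)/(2*y + 5)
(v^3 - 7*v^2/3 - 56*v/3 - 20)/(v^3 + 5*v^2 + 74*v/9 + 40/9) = 3*(v - 6)/(3*v + 4)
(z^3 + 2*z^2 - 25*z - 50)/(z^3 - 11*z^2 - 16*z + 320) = (z^2 - 3*z - 10)/(z^2 - 16*z + 64)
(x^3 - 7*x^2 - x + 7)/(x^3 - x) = (x - 7)/x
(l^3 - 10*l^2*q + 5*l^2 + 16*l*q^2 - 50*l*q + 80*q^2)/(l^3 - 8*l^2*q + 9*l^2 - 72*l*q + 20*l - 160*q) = (l - 2*q)/(l + 4)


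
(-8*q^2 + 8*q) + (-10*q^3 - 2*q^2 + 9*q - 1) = -10*q^3 - 10*q^2 + 17*q - 1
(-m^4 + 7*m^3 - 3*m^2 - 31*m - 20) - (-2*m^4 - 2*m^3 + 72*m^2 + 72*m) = m^4 + 9*m^3 - 75*m^2 - 103*m - 20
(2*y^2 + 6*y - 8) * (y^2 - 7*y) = 2*y^4 - 8*y^3 - 50*y^2 + 56*y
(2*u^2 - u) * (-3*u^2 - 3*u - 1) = -6*u^4 - 3*u^3 + u^2 + u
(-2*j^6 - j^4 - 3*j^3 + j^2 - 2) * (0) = 0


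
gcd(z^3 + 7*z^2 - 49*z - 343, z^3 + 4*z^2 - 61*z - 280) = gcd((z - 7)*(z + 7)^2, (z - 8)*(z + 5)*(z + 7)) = z + 7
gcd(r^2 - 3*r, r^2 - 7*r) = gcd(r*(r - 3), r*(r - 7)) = r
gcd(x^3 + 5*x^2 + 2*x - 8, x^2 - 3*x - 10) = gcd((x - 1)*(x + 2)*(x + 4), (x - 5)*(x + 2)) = x + 2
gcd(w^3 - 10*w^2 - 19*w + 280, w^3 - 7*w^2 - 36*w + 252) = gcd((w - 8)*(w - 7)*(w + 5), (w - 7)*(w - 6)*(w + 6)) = w - 7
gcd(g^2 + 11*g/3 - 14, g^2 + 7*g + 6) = g + 6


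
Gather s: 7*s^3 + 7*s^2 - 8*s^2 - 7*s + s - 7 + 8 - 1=7*s^3 - s^2 - 6*s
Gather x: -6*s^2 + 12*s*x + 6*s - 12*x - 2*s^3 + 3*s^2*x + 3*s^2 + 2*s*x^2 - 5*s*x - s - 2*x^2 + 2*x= -2*s^3 - 3*s^2 + 5*s + x^2*(2*s - 2) + x*(3*s^2 + 7*s - 10)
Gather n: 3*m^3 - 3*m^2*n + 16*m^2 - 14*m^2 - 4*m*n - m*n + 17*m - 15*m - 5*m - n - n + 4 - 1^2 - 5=3*m^3 + 2*m^2 - 3*m + n*(-3*m^2 - 5*m - 2) - 2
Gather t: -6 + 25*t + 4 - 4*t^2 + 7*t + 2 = -4*t^2 + 32*t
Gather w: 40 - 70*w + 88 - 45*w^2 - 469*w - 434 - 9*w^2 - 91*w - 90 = -54*w^2 - 630*w - 396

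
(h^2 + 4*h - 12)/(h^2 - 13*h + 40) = (h^2 + 4*h - 12)/(h^2 - 13*h + 40)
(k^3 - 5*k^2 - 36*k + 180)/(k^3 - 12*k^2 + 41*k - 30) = (k + 6)/(k - 1)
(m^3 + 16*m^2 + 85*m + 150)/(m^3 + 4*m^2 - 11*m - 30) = (m^2 + 11*m + 30)/(m^2 - m - 6)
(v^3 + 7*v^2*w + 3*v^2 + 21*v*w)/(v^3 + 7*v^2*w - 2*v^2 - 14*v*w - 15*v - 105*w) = v/(v - 5)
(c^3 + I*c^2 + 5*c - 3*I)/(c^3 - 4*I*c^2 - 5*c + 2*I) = (c + 3*I)/(c - 2*I)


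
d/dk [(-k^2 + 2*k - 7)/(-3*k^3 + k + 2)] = (2*(1 - k)*(-3*k^3 + k + 2) - (9*k^2 - 1)*(k^2 - 2*k + 7))/(-3*k^3 + k + 2)^2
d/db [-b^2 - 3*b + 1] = -2*b - 3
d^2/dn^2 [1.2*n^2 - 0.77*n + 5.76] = 2.40000000000000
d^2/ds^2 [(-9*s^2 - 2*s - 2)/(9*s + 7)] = -954/(729*s^3 + 1701*s^2 + 1323*s + 343)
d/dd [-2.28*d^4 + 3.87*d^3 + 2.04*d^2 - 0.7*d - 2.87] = -9.12*d^3 + 11.61*d^2 + 4.08*d - 0.7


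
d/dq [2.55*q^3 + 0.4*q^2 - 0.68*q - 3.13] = 7.65*q^2 + 0.8*q - 0.68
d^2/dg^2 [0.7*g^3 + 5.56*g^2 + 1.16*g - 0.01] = 4.2*g + 11.12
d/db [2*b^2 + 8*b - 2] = 4*b + 8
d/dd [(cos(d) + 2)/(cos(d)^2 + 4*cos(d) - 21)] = (cos(d)^2 + 4*cos(d) + 29)*sin(d)/(cos(d)^2 + 4*cos(d) - 21)^2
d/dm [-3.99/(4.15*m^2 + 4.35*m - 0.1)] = (33.117*m + 17.3565)/(4.15*m^2 + 4.35*m - 0.1)^2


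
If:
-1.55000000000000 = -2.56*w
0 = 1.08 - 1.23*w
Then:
No Solution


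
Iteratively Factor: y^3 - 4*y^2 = (y)*(y^2 - 4*y) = y^2*(y - 4)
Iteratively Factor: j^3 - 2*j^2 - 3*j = (j)*(j^2 - 2*j - 3) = j*(j + 1)*(j - 3)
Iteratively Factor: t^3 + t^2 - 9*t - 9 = (t + 1)*(t^2 - 9) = (t + 1)*(t + 3)*(t - 3)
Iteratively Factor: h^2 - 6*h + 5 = (h - 1)*(h - 5)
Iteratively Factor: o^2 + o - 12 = (o - 3)*(o + 4)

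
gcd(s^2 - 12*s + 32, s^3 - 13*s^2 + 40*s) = s - 8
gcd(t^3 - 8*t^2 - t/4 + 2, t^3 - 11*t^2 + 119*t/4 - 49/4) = t - 1/2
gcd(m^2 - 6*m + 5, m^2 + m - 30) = m - 5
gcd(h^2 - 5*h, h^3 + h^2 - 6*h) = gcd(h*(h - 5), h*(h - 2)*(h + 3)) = h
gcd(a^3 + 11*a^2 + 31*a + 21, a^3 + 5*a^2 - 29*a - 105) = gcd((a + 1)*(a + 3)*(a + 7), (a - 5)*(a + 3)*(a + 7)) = a^2 + 10*a + 21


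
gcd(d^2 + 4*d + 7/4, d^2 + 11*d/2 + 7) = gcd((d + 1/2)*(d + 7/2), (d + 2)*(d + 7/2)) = d + 7/2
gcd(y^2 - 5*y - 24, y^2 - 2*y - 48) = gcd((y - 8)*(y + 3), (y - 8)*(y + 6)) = y - 8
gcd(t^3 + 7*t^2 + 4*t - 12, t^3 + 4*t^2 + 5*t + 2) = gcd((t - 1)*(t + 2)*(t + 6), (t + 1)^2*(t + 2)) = t + 2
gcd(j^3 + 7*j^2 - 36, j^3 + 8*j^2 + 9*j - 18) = j^2 + 9*j + 18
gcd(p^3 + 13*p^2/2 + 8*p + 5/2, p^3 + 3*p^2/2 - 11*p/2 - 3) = p + 1/2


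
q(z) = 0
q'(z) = 0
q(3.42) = 0.00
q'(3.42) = 0.00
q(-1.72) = 0.00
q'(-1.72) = 0.00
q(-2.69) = 0.00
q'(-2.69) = 0.00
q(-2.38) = 0.00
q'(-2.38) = 0.00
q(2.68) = 0.00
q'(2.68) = 0.00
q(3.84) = 0.00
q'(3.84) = 0.00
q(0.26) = 0.00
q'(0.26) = 0.00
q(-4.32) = 0.00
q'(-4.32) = 0.00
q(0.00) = 0.00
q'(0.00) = 0.00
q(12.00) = 0.00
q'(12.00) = 0.00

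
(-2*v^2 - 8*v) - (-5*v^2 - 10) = 3*v^2 - 8*v + 10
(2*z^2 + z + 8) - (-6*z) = 2*z^2 + 7*z + 8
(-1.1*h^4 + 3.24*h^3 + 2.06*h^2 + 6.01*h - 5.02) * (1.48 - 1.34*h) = 1.474*h^5 - 5.9696*h^4 + 2.0348*h^3 - 5.0046*h^2 + 15.6216*h - 7.4296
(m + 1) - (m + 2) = -1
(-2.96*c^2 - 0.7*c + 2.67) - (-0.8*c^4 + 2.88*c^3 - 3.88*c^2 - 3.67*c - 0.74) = 0.8*c^4 - 2.88*c^3 + 0.92*c^2 + 2.97*c + 3.41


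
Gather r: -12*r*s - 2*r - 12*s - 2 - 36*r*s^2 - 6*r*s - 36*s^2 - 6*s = r*(-36*s^2 - 18*s - 2) - 36*s^2 - 18*s - 2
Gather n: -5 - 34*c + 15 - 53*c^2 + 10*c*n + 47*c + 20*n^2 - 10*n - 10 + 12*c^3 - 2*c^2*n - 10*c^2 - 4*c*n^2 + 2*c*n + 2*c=12*c^3 - 63*c^2 + 15*c + n^2*(20 - 4*c) + n*(-2*c^2 + 12*c - 10)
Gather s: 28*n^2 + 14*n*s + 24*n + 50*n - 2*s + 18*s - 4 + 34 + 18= 28*n^2 + 74*n + s*(14*n + 16) + 48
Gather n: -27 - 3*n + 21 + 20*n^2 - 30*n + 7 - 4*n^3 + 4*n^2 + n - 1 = -4*n^3 + 24*n^2 - 32*n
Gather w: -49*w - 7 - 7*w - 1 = -56*w - 8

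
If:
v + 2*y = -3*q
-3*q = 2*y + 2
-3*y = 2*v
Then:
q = 2/9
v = 2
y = -4/3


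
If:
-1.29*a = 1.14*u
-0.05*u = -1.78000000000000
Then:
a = -31.46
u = 35.60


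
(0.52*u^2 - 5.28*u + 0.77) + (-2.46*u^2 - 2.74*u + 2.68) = -1.94*u^2 - 8.02*u + 3.45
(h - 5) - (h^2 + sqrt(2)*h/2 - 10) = -h^2 - sqrt(2)*h/2 + h + 5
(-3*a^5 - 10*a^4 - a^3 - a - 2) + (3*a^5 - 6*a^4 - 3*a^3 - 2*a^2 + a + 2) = -16*a^4 - 4*a^3 - 2*a^2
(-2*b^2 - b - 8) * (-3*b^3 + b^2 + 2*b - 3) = 6*b^5 + b^4 + 19*b^3 - 4*b^2 - 13*b + 24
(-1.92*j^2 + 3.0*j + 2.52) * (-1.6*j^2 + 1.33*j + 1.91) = 3.072*j^4 - 7.3536*j^3 - 3.7092*j^2 + 9.0816*j + 4.8132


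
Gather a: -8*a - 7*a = -15*a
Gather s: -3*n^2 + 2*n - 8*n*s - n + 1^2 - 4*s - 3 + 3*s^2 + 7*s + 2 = -3*n^2 + n + 3*s^2 + s*(3 - 8*n)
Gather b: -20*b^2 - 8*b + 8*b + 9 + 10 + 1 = 20 - 20*b^2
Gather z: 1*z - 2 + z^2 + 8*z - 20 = z^2 + 9*z - 22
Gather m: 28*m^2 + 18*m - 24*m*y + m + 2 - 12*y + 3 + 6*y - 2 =28*m^2 + m*(19 - 24*y) - 6*y + 3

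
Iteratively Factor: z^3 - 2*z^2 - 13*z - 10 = (z - 5)*(z^2 + 3*z + 2) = (z - 5)*(z + 2)*(z + 1)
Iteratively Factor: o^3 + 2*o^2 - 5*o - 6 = (o + 1)*(o^2 + o - 6) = (o + 1)*(o + 3)*(o - 2)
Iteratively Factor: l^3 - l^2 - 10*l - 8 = (l - 4)*(l^2 + 3*l + 2) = (l - 4)*(l + 2)*(l + 1)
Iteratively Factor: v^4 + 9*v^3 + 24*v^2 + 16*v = (v + 4)*(v^3 + 5*v^2 + 4*v) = (v + 4)^2*(v^2 + v) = (v + 1)*(v + 4)^2*(v)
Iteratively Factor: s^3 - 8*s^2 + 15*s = (s - 3)*(s^2 - 5*s) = (s - 5)*(s - 3)*(s)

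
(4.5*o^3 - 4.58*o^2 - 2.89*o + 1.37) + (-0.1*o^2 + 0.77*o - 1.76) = 4.5*o^3 - 4.68*o^2 - 2.12*o - 0.39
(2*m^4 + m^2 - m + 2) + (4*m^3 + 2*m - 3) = 2*m^4 + 4*m^3 + m^2 + m - 1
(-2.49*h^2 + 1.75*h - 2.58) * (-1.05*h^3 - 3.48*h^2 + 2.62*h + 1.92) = 2.6145*h^5 + 6.8277*h^4 - 9.9048*h^3 + 8.7826*h^2 - 3.3996*h - 4.9536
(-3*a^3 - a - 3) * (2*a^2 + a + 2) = -6*a^5 - 3*a^4 - 8*a^3 - 7*a^2 - 5*a - 6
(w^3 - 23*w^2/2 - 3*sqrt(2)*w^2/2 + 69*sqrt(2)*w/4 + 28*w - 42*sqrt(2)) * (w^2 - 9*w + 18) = w^5 - 41*w^4/2 - 3*sqrt(2)*w^4/2 + 123*sqrt(2)*w^3/4 + 299*w^3/2 - 459*w^2 - 897*sqrt(2)*w^2/4 + 504*w + 1377*sqrt(2)*w/2 - 756*sqrt(2)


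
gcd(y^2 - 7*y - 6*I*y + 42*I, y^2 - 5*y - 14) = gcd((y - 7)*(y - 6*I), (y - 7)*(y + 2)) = y - 7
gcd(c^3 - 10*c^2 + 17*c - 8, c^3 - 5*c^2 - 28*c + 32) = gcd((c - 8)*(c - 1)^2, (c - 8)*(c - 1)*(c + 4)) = c^2 - 9*c + 8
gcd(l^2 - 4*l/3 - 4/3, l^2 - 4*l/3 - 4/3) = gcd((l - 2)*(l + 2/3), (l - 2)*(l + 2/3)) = l^2 - 4*l/3 - 4/3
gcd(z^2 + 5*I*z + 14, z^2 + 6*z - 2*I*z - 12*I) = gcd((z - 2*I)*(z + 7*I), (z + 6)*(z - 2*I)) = z - 2*I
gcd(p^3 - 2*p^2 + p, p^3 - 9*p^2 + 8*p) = p^2 - p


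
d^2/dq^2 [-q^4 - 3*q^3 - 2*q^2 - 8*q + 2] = -12*q^2 - 18*q - 4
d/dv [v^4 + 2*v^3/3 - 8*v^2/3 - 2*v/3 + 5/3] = 4*v^3 + 2*v^2 - 16*v/3 - 2/3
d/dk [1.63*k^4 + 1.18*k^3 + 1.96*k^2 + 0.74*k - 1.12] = 6.52*k^3 + 3.54*k^2 + 3.92*k + 0.74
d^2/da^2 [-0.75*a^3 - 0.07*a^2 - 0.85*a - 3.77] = -4.5*a - 0.14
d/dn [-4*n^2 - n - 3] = -8*n - 1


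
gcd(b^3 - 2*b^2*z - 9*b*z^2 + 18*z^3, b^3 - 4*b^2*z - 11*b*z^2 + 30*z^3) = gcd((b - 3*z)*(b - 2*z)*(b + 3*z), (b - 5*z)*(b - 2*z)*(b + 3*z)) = -b^2 - b*z + 6*z^2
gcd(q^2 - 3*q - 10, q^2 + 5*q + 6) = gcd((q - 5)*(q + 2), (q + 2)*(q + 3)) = q + 2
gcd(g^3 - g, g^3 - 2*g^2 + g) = g^2 - g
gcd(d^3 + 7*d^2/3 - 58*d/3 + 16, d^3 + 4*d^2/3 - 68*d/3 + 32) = d^2 + 10*d/3 - 16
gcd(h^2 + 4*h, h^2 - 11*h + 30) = 1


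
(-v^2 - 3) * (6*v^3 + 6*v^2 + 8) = -6*v^5 - 6*v^4 - 18*v^3 - 26*v^2 - 24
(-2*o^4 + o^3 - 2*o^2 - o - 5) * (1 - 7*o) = 14*o^5 - 9*o^4 + 15*o^3 + 5*o^2 + 34*o - 5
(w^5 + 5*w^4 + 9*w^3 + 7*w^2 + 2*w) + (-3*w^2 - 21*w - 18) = w^5 + 5*w^4 + 9*w^3 + 4*w^2 - 19*w - 18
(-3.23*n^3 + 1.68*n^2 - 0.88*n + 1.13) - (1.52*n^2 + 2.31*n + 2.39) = -3.23*n^3 + 0.16*n^2 - 3.19*n - 1.26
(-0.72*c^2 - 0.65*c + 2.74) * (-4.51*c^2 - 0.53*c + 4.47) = 3.2472*c^4 + 3.3131*c^3 - 15.2313*c^2 - 4.3577*c + 12.2478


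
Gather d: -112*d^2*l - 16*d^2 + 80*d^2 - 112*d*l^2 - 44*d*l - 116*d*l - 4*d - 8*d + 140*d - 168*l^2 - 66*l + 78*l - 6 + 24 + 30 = d^2*(64 - 112*l) + d*(-112*l^2 - 160*l + 128) - 168*l^2 + 12*l + 48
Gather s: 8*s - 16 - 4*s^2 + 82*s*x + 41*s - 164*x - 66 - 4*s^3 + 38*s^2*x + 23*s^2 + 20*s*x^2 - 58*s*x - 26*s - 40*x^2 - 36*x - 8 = -4*s^3 + s^2*(38*x + 19) + s*(20*x^2 + 24*x + 23) - 40*x^2 - 200*x - 90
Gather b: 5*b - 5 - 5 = 5*b - 10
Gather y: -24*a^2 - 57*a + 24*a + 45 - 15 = -24*a^2 - 33*a + 30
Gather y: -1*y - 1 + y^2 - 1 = y^2 - y - 2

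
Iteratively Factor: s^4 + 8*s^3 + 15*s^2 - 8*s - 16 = (s + 1)*(s^3 + 7*s^2 + 8*s - 16) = (s + 1)*(s + 4)*(s^2 + 3*s - 4) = (s - 1)*(s + 1)*(s + 4)*(s + 4)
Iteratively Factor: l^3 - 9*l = (l - 3)*(l^2 + 3*l) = l*(l - 3)*(l + 3)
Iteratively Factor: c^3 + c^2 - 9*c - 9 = (c + 1)*(c^2 - 9) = (c - 3)*(c + 1)*(c + 3)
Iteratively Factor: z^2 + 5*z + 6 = (z + 3)*(z + 2)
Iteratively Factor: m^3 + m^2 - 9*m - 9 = (m - 3)*(m^2 + 4*m + 3) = (m - 3)*(m + 1)*(m + 3)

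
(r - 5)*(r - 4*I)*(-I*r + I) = -I*r^3 - 4*r^2 + 6*I*r^2 + 24*r - 5*I*r - 20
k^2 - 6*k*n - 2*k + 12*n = (k - 2)*(k - 6*n)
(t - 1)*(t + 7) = t^2 + 6*t - 7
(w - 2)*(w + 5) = w^2 + 3*w - 10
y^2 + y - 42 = (y - 6)*(y + 7)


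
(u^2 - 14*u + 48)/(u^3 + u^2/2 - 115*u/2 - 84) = 2*(u - 6)/(2*u^2 + 17*u + 21)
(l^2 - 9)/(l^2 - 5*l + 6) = (l + 3)/(l - 2)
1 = 1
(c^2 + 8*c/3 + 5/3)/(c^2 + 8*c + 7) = (c + 5/3)/(c + 7)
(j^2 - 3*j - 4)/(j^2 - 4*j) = (j + 1)/j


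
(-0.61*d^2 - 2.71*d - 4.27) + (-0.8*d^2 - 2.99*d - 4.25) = -1.41*d^2 - 5.7*d - 8.52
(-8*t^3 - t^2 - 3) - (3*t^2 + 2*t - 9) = -8*t^3 - 4*t^2 - 2*t + 6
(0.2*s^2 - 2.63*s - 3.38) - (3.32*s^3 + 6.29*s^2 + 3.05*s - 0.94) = -3.32*s^3 - 6.09*s^2 - 5.68*s - 2.44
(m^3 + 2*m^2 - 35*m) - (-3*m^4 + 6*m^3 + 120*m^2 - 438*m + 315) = 3*m^4 - 5*m^3 - 118*m^2 + 403*m - 315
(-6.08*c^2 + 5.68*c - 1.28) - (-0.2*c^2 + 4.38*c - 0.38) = -5.88*c^2 + 1.3*c - 0.9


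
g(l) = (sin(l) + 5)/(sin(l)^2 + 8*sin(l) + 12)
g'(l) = (-2*sin(l)*cos(l) - 8*cos(l))*(sin(l) + 5)/(sin(l)^2 + 8*sin(l) + 12)^2 + cos(l)/(sin(l)^2 + 8*sin(l) + 12) = (-10*sin(l) + cos(l)^2 - 29)*cos(l)/(sin(l)^2 + 8*sin(l) + 12)^2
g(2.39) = 0.32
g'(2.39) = 0.08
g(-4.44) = 0.29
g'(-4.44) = 0.02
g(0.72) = 0.32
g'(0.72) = -0.08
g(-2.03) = 0.73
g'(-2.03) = 0.28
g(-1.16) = 0.74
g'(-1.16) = -0.26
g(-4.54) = 0.29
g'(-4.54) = 0.02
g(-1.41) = 0.79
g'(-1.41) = -0.12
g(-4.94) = 0.29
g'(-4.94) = -0.02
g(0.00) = 0.42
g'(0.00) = -0.19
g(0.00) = 0.42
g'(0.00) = -0.19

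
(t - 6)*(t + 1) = t^2 - 5*t - 6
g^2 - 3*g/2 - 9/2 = (g - 3)*(g + 3/2)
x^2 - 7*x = x*(x - 7)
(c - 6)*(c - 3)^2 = c^3 - 12*c^2 + 45*c - 54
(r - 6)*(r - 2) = r^2 - 8*r + 12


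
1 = 1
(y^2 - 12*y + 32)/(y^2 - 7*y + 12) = (y - 8)/(y - 3)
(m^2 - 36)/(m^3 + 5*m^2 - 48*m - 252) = (m - 6)/(m^2 - m - 42)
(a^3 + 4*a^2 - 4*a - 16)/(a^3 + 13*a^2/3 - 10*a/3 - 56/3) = 3*(a + 2)/(3*a + 7)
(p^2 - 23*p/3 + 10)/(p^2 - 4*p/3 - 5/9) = 3*(p - 6)/(3*p + 1)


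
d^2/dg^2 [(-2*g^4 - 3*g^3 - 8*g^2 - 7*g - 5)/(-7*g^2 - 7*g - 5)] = 2*(98*g^6 + 294*g^5 + 504*g^4 + 553*g^3 + 510*g^2 + 225*g + 25)/(343*g^6 + 1029*g^5 + 1764*g^4 + 1813*g^3 + 1260*g^2 + 525*g + 125)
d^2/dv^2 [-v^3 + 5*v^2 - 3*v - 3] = 10 - 6*v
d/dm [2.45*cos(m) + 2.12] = -2.45*sin(m)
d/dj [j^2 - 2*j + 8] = 2*j - 2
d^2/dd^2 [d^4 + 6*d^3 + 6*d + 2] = 12*d*(d + 3)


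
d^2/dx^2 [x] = 0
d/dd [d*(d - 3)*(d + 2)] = 3*d^2 - 2*d - 6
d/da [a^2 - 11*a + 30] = 2*a - 11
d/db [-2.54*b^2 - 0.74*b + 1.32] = -5.08*b - 0.74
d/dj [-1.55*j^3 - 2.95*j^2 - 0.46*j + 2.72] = -4.65*j^2 - 5.9*j - 0.46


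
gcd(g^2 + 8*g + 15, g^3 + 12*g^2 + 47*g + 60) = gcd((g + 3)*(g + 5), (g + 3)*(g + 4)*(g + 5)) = g^2 + 8*g + 15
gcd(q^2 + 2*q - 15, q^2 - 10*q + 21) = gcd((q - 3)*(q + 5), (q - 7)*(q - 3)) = q - 3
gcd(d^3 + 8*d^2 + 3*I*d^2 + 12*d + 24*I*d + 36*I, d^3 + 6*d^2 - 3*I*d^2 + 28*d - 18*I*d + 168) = d + 6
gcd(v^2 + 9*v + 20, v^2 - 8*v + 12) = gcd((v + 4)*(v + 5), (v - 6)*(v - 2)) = 1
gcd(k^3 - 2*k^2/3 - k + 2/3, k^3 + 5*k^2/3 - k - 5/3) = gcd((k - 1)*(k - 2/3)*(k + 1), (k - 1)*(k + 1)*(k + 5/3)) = k^2 - 1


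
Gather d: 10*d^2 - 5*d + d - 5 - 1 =10*d^2 - 4*d - 6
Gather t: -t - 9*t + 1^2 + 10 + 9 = 20 - 10*t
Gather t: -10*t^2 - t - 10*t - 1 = -10*t^2 - 11*t - 1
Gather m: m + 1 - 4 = m - 3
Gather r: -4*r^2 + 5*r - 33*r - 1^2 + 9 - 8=-4*r^2 - 28*r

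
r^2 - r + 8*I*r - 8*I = (r - 1)*(r + 8*I)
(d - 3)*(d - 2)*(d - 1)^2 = d^4 - 7*d^3 + 17*d^2 - 17*d + 6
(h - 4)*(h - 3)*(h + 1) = h^3 - 6*h^2 + 5*h + 12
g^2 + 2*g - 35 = (g - 5)*(g + 7)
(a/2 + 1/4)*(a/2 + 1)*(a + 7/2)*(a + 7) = a^4/4 + 13*a^3/4 + 207*a^2/16 + 287*a/16 + 49/8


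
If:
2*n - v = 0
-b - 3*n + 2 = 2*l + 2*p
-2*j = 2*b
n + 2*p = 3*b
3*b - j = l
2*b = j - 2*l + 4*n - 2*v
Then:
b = 0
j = 0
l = 0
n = 1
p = -1/2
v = 2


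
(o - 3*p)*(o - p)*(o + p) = o^3 - 3*o^2*p - o*p^2 + 3*p^3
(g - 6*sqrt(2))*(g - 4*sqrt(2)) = g^2 - 10*sqrt(2)*g + 48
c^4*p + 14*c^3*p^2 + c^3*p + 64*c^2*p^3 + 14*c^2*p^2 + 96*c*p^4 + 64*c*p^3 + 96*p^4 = (c + 4*p)^2*(c + 6*p)*(c*p + p)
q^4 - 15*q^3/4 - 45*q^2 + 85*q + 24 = (q - 8)*(q - 2)*(q + 1/4)*(q + 6)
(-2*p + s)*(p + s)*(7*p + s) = -14*p^3 - 9*p^2*s + 6*p*s^2 + s^3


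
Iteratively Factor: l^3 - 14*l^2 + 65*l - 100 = (l - 5)*(l^2 - 9*l + 20) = (l - 5)^2*(l - 4)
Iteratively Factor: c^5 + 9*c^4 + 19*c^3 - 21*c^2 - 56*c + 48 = (c + 4)*(c^4 + 5*c^3 - c^2 - 17*c + 12) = (c - 1)*(c + 4)*(c^3 + 6*c^2 + 5*c - 12) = (c - 1)^2*(c + 4)*(c^2 + 7*c + 12) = (c - 1)^2*(c + 3)*(c + 4)*(c + 4)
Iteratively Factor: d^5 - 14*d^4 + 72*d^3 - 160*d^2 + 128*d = (d - 4)*(d^4 - 10*d^3 + 32*d^2 - 32*d) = d*(d - 4)*(d^3 - 10*d^2 + 32*d - 32) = d*(d - 4)^2*(d^2 - 6*d + 8) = d*(d - 4)^3*(d - 2)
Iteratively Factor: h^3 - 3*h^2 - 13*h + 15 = (h + 3)*(h^2 - 6*h + 5) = (h - 1)*(h + 3)*(h - 5)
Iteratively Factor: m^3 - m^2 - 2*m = (m - 2)*(m^2 + m) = (m - 2)*(m + 1)*(m)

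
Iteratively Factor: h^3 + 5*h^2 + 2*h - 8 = (h + 4)*(h^2 + h - 2) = (h - 1)*(h + 4)*(h + 2)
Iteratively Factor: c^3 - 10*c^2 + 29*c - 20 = (c - 1)*(c^2 - 9*c + 20) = (c - 5)*(c - 1)*(c - 4)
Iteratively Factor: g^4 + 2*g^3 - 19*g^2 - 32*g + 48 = (g - 4)*(g^3 + 6*g^2 + 5*g - 12) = (g - 4)*(g + 4)*(g^2 + 2*g - 3) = (g - 4)*(g - 1)*(g + 4)*(g + 3)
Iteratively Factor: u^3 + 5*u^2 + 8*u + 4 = (u + 1)*(u^2 + 4*u + 4) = (u + 1)*(u + 2)*(u + 2)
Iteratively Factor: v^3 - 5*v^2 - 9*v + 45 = (v + 3)*(v^2 - 8*v + 15) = (v - 3)*(v + 3)*(v - 5)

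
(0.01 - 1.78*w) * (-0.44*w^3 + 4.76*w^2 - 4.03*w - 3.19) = 0.7832*w^4 - 8.4772*w^3 + 7.221*w^2 + 5.6379*w - 0.0319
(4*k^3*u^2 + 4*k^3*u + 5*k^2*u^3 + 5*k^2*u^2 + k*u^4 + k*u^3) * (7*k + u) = 28*k^4*u^2 + 28*k^4*u + 39*k^3*u^3 + 39*k^3*u^2 + 12*k^2*u^4 + 12*k^2*u^3 + k*u^5 + k*u^4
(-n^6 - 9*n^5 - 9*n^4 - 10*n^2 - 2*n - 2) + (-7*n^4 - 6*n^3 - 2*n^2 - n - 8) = -n^6 - 9*n^5 - 16*n^4 - 6*n^3 - 12*n^2 - 3*n - 10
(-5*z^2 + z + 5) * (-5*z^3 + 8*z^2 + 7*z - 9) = 25*z^5 - 45*z^4 - 52*z^3 + 92*z^2 + 26*z - 45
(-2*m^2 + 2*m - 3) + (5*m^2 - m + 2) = 3*m^2 + m - 1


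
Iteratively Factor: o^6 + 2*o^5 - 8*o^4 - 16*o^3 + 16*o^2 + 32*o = (o + 2)*(o^5 - 8*o^3 + 16*o) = (o - 2)*(o + 2)*(o^4 + 2*o^3 - 4*o^2 - 8*o) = o*(o - 2)*(o + 2)*(o^3 + 2*o^2 - 4*o - 8) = o*(o - 2)*(o + 2)^2*(o^2 - 4) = o*(o - 2)*(o + 2)^3*(o - 2)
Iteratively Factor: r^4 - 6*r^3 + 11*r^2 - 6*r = (r)*(r^3 - 6*r^2 + 11*r - 6) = r*(r - 2)*(r^2 - 4*r + 3) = r*(r - 3)*(r - 2)*(r - 1)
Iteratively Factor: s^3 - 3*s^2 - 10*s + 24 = (s - 2)*(s^2 - s - 12) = (s - 4)*(s - 2)*(s + 3)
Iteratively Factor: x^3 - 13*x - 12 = (x + 1)*(x^2 - x - 12) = (x - 4)*(x + 1)*(x + 3)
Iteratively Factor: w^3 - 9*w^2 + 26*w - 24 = (w - 3)*(w^2 - 6*w + 8) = (w - 3)*(w - 2)*(w - 4)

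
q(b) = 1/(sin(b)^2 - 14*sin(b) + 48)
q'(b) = (-2*sin(b)*cos(b) + 14*cos(b))/(sin(b)^2 - 14*sin(b) + 48)^2 = 2*(7 - sin(b))*cos(b)/(sin(b)^2 - 14*sin(b) + 48)^2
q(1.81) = 0.03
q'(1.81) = -0.00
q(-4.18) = 0.03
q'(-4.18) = -0.00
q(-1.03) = 0.02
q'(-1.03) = 0.00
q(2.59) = 0.02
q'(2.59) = -0.01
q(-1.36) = 0.02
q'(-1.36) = 0.00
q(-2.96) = 0.02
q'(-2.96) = -0.01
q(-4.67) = 0.03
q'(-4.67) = -0.00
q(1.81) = 0.03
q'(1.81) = -0.00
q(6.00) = 0.02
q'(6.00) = 0.01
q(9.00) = 0.02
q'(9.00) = -0.00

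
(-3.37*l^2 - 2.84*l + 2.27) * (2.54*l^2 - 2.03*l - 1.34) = -8.5598*l^4 - 0.3725*l^3 + 16.0468*l^2 - 0.802499999999999*l - 3.0418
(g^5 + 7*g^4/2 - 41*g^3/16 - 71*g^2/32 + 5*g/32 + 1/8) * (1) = g^5 + 7*g^4/2 - 41*g^3/16 - 71*g^2/32 + 5*g/32 + 1/8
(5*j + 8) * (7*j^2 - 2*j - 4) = 35*j^3 + 46*j^2 - 36*j - 32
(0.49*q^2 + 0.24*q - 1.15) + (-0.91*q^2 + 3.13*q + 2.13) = -0.42*q^2 + 3.37*q + 0.98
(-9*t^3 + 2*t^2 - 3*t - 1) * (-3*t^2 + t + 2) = 27*t^5 - 15*t^4 - 7*t^3 + 4*t^2 - 7*t - 2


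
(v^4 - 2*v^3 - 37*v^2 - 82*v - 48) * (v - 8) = v^5 - 10*v^4 - 21*v^3 + 214*v^2 + 608*v + 384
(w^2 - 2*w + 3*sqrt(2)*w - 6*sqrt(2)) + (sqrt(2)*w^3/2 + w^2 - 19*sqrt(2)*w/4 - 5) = sqrt(2)*w^3/2 + 2*w^2 - 7*sqrt(2)*w/4 - 2*w - 6*sqrt(2) - 5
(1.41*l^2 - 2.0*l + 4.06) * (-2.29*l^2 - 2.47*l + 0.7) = -3.2289*l^4 + 1.0973*l^3 - 3.3704*l^2 - 11.4282*l + 2.842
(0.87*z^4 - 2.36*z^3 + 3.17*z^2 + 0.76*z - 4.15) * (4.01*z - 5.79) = 3.4887*z^5 - 14.5009*z^4 + 26.3761*z^3 - 15.3067*z^2 - 21.0419*z + 24.0285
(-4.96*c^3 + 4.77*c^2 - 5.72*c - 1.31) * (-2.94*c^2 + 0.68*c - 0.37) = 14.5824*c^5 - 17.3966*c^4 + 21.8956*c^3 - 1.8031*c^2 + 1.2256*c + 0.4847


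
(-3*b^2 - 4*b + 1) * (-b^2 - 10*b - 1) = 3*b^4 + 34*b^3 + 42*b^2 - 6*b - 1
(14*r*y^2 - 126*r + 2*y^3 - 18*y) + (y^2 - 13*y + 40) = 14*r*y^2 - 126*r + 2*y^3 + y^2 - 31*y + 40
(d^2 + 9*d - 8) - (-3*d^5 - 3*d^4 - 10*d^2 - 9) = 3*d^5 + 3*d^4 + 11*d^2 + 9*d + 1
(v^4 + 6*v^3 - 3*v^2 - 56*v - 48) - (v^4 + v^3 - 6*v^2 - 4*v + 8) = 5*v^3 + 3*v^2 - 52*v - 56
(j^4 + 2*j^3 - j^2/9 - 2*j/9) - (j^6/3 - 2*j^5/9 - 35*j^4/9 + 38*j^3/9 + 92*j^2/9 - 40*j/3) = -j^6/3 + 2*j^5/9 + 44*j^4/9 - 20*j^3/9 - 31*j^2/3 + 118*j/9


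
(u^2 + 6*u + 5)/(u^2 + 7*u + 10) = (u + 1)/(u + 2)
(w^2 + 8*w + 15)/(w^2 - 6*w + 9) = (w^2 + 8*w + 15)/(w^2 - 6*w + 9)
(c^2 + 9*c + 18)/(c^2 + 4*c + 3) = (c + 6)/(c + 1)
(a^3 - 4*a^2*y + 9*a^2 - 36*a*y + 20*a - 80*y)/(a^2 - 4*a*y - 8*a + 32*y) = (a^2 + 9*a + 20)/(a - 8)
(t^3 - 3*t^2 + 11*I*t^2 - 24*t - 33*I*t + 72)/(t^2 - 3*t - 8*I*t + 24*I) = (t^2 + 11*I*t - 24)/(t - 8*I)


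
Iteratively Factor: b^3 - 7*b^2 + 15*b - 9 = (b - 3)*(b^2 - 4*b + 3) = (b - 3)*(b - 1)*(b - 3)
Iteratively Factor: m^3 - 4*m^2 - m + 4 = (m - 1)*(m^2 - 3*m - 4) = (m - 1)*(m + 1)*(m - 4)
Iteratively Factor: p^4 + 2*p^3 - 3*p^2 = (p)*(p^3 + 2*p^2 - 3*p) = p^2*(p^2 + 2*p - 3) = p^2*(p - 1)*(p + 3)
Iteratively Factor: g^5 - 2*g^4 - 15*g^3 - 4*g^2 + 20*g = (g + 2)*(g^4 - 4*g^3 - 7*g^2 + 10*g) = (g - 5)*(g + 2)*(g^3 + g^2 - 2*g) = (g - 5)*(g - 1)*(g + 2)*(g^2 + 2*g) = g*(g - 5)*(g - 1)*(g + 2)*(g + 2)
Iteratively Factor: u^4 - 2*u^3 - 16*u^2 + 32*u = (u - 2)*(u^3 - 16*u) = (u - 4)*(u - 2)*(u^2 + 4*u) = u*(u - 4)*(u - 2)*(u + 4)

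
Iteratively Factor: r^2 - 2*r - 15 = (r - 5)*(r + 3)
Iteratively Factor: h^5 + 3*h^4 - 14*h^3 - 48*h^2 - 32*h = (h + 4)*(h^4 - h^3 - 10*h^2 - 8*h) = (h + 1)*(h + 4)*(h^3 - 2*h^2 - 8*h) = h*(h + 1)*(h + 4)*(h^2 - 2*h - 8) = h*(h - 4)*(h + 1)*(h + 4)*(h + 2)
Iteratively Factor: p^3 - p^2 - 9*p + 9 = (p + 3)*(p^2 - 4*p + 3) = (p - 1)*(p + 3)*(p - 3)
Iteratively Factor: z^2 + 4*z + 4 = (z + 2)*(z + 2)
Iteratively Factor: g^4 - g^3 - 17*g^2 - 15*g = (g - 5)*(g^3 + 4*g^2 + 3*g) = g*(g - 5)*(g^2 + 4*g + 3) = g*(g - 5)*(g + 3)*(g + 1)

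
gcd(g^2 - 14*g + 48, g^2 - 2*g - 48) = g - 8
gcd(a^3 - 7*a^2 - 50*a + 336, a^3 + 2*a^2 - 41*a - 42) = a^2 + a - 42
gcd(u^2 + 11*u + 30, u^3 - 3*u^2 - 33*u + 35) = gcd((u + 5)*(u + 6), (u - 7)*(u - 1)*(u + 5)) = u + 5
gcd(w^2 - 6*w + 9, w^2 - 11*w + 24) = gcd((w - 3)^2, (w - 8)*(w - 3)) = w - 3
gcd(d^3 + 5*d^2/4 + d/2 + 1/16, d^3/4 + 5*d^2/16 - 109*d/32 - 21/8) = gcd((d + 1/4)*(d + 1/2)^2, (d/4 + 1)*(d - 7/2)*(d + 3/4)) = 1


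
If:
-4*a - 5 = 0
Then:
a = -5/4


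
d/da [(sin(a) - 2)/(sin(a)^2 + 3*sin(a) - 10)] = -cos(a)/(sin(a) + 5)^2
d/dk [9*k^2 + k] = 18*k + 1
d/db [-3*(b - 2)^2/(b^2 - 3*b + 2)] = -3/(b^2 - 2*b + 1)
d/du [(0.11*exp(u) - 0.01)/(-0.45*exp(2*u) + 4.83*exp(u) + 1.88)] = (0.0495*exp(2*u) - 0.009*exp(u) + 0.2551)*exp(u)/(0.2025*exp(4*u) - 4.347*exp(3*u) + 21.6369*exp(2*u) + 18.1608*exp(u) + 3.5344)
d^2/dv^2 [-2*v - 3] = 0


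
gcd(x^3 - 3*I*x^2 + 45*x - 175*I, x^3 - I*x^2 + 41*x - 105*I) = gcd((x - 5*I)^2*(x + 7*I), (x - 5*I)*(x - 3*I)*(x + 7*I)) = x^2 + 2*I*x + 35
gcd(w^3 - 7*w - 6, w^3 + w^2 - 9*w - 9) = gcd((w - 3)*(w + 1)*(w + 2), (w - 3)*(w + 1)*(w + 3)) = w^2 - 2*w - 3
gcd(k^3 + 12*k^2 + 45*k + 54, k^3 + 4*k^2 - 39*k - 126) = k + 3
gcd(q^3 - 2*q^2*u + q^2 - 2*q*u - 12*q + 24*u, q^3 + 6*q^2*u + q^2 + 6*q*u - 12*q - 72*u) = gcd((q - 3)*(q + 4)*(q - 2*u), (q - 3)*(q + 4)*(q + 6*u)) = q^2 + q - 12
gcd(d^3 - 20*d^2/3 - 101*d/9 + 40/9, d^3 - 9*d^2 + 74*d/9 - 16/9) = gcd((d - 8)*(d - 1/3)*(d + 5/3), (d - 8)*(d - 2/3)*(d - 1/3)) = d^2 - 25*d/3 + 8/3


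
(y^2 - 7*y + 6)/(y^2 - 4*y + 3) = (y - 6)/(y - 3)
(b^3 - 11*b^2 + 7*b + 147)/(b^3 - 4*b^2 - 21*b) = (b - 7)/b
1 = 1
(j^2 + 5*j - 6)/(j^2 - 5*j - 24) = (-j^2 - 5*j + 6)/(-j^2 + 5*j + 24)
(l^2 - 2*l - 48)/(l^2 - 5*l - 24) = (l + 6)/(l + 3)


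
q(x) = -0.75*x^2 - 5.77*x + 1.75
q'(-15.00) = 16.73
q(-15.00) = -80.45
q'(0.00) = -5.77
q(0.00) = 1.75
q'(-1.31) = -3.80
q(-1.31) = 8.02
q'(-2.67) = -1.76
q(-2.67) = 11.81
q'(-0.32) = -5.29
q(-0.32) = 3.52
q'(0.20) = -6.07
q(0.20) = 0.57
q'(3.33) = -10.76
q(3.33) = -25.78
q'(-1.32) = -3.79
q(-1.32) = 8.06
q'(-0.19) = -5.48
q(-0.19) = 2.82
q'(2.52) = -9.55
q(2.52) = -17.55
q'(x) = -1.5*x - 5.77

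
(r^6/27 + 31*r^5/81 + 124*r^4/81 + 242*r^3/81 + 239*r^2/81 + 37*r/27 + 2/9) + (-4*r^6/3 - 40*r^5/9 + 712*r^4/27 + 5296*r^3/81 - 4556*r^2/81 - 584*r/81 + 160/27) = -35*r^6/27 - 329*r^5/81 + 2260*r^4/81 + 1846*r^3/27 - 1439*r^2/27 - 473*r/81 + 166/27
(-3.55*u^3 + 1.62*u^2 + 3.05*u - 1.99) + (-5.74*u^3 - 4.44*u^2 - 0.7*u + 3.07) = -9.29*u^3 - 2.82*u^2 + 2.35*u + 1.08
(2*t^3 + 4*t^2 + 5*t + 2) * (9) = 18*t^3 + 36*t^2 + 45*t + 18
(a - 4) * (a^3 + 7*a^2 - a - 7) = a^4 + 3*a^3 - 29*a^2 - 3*a + 28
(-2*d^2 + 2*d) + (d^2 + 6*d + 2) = -d^2 + 8*d + 2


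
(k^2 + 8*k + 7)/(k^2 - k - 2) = (k + 7)/(k - 2)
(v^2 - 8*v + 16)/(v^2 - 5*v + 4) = (v - 4)/(v - 1)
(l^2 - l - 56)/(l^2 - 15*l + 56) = (l + 7)/(l - 7)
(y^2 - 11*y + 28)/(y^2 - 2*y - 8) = (y - 7)/(y + 2)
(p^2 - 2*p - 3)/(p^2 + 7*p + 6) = (p - 3)/(p + 6)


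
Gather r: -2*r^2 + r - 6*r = -2*r^2 - 5*r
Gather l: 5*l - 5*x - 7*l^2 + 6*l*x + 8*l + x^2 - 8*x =-7*l^2 + l*(6*x + 13) + x^2 - 13*x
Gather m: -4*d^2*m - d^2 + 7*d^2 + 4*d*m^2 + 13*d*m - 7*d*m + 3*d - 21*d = 6*d^2 + 4*d*m^2 - 18*d + m*(-4*d^2 + 6*d)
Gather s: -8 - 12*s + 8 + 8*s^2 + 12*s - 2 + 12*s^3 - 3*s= 12*s^3 + 8*s^2 - 3*s - 2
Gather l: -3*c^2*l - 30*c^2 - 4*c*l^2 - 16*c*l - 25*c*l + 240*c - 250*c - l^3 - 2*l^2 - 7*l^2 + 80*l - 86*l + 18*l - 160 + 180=-30*c^2 - 10*c - l^3 + l^2*(-4*c - 9) + l*(-3*c^2 - 41*c + 12) + 20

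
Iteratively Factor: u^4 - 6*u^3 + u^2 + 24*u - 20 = (u - 5)*(u^3 - u^2 - 4*u + 4) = (u - 5)*(u - 2)*(u^2 + u - 2) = (u - 5)*(u - 2)*(u + 2)*(u - 1)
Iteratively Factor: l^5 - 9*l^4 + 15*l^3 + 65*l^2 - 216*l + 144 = (l - 4)*(l^4 - 5*l^3 - 5*l^2 + 45*l - 36) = (l - 4)*(l - 3)*(l^3 - 2*l^2 - 11*l + 12) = (l - 4)^2*(l - 3)*(l^2 + 2*l - 3) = (l - 4)^2*(l - 3)*(l + 3)*(l - 1)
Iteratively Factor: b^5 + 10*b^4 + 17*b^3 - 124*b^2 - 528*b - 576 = (b + 4)*(b^4 + 6*b^3 - 7*b^2 - 96*b - 144) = (b - 4)*(b + 4)*(b^3 + 10*b^2 + 33*b + 36) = (b - 4)*(b + 3)*(b + 4)*(b^2 + 7*b + 12) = (b - 4)*(b + 3)^2*(b + 4)*(b + 4)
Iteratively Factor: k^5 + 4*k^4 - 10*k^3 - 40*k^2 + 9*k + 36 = (k + 3)*(k^4 + k^3 - 13*k^2 - k + 12) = (k - 3)*(k + 3)*(k^3 + 4*k^2 - k - 4) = (k - 3)*(k + 1)*(k + 3)*(k^2 + 3*k - 4) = (k - 3)*(k - 1)*(k + 1)*(k + 3)*(k + 4)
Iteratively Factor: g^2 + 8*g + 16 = (g + 4)*(g + 4)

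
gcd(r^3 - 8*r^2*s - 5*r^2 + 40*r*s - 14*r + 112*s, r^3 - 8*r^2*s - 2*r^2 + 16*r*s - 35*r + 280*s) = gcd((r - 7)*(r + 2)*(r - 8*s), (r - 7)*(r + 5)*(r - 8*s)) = r^2 - 8*r*s - 7*r + 56*s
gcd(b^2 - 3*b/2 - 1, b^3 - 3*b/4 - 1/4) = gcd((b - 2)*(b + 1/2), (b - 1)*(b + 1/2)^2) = b + 1/2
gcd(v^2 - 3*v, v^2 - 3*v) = v^2 - 3*v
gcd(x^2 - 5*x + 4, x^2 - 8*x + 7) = x - 1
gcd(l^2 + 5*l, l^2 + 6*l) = l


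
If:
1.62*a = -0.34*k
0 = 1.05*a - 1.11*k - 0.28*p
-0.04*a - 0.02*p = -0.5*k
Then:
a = 0.00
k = 0.00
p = 0.00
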